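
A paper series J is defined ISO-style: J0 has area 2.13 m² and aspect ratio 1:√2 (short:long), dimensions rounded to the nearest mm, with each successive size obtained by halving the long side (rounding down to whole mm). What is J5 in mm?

Let J0's short side be w mm. w · w√2 = 2.13 m² = 2,130,000 mm², so w ≈ 1227.2 mm and w√2 ≈ 1735.6 mm → J0 = 1227 × 1736 mm.
J1: ⌊1736/2⌋ × 1227 = 868 × 1227 mm
J2: ⌊1227/2⌋ × 868 = 613 × 868 mm
J3: ⌊868/2⌋ × 613 = 434 × 613 mm
J4: ⌊613/2⌋ × 434 = 306 × 434 mm
J5: ⌊434/2⌋ × 306 = 217 × 306 mm

217 × 306 mm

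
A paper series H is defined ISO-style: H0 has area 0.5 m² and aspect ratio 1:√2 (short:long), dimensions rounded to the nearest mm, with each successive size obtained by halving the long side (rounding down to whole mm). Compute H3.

210 × 297 mm

Let H0's short side be w mm. w · w√2 = 0.5 m² = 500,000 mm², so w ≈ 594.6 mm and w√2 ≈ 840.9 mm → H0 = 595 × 841 mm.
H1: ⌊841/2⌋ × 595 = 420 × 595 mm
H2: ⌊595/2⌋ × 420 = 297 × 420 mm
H3: ⌊420/2⌋ × 297 = 210 × 297 mm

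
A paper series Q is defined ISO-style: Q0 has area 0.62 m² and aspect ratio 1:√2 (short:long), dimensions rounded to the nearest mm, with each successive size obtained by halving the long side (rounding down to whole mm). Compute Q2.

331 × 468 mm

Let Q0's short side be w mm. w · w√2 = 0.62 m² = 620,000 mm², so w ≈ 662.1 mm and w√2 ≈ 936.4 mm → Q0 = 662 × 936 mm.
Q1: ⌊936/2⌋ × 662 = 468 × 662 mm
Q2: ⌊662/2⌋ × 468 = 331 × 468 mm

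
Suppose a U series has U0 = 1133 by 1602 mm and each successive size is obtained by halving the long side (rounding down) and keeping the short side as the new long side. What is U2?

566 × 801 mm

U1: ⌊1602/2⌋ × 1133 = 801 × 1133 mm
U2: ⌊1133/2⌋ × 801 = 566 × 801 mm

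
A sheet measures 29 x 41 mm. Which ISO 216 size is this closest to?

Aspect ratio 41/29 ≈ 1.414 — close to the ISO √2 ≈ 1.414.
In the C-series (envelope sizes, between A and B): C10 = 28 × 40 mm.
Off by 2 mm total — nearest standard size.

C10 (28 × 40 mm)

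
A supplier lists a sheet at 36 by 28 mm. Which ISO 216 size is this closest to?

Aspect ratio 36/28 ≈ 1.286 (ISO target is √2 ≈ 1.414).
In the A-series (A0 area = 1 m²): A10 = 26 × 37 mm.
Off by 3 mm total — nearest standard size.

A10 (26 × 37 mm)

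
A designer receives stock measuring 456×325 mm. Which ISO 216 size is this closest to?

Aspect ratio 456/325 ≈ 1.403 — close to the ISO √2 ≈ 1.414.
In the C-series (envelope sizes, between A and B): C3 = 324 × 458 mm.
Off by 3 mm total — nearest standard size.

C3 (324 × 458 mm)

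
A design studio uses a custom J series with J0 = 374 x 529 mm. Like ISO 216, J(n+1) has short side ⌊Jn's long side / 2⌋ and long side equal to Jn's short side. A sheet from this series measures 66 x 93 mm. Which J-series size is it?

J0: 374 × 529 mm
J1: 264 × 374 mm
J2: 187 × 264 mm
J3: 132 × 187 mm
J4: 93 × 132 mm
J5: 66 × 93 mm
J6: 46 × 66 mm
→ matches J5.

J5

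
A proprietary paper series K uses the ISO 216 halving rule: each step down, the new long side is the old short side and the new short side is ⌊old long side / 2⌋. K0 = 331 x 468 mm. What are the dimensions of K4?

82 × 117 mm

K1: ⌊468/2⌋ × 331 = 234 × 331 mm
K2: ⌊331/2⌋ × 234 = 165 × 234 mm
K3: ⌊234/2⌋ × 165 = 117 × 165 mm
K4: ⌊165/2⌋ × 117 = 82 × 117 mm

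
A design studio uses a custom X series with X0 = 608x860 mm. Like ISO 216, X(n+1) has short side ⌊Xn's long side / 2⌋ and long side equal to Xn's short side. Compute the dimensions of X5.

107 × 152 mm

X1: ⌊860/2⌋ × 608 = 430 × 608 mm
X2: ⌊608/2⌋ × 430 = 304 × 430 mm
X3: ⌊430/2⌋ × 304 = 215 × 304 mm
X4: ⌊304/2⌋ × 215 = 152 × 215 mm
X5: ⌊215/2⌋ × 152 = 107 × 152 mm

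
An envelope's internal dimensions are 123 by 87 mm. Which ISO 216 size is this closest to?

B7 (88 × 125 mm)

Aspect ratio 123/87 ≈ 1.414 — close to the ISO √2 ≈ 1.414.
In the B-series (B0 = 1000 × 1414 mm): B7 = 88 × 125 mm.
Off by 3 mm total — nearest standard size.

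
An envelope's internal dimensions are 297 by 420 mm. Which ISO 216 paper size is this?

Aspect ratio 420/297 ≈ 1.414 — close to the ISO √2 ≈ 1.414.
In the A-series (A0 area = 1 m²): A3 = 297 × 420 mm.

A3 (297 × 420 mm)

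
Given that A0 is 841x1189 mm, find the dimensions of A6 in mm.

A1: ⌊1189/2⌋ × 841 = 594 × 841 mm
A2: ⌊841/2⌋ × 594 = 420 × 594 mm
A3: ⌊594/2⌋ × 420 = 297 × 420 mm
A4: ⌊420/2⌋ × 297 = 210 × 297 mm
A5: ⌊297/2⌋ × 210 = 148 × 210 mm
A6: ⌊210/2⌋ × 148 = 105 × 148 mm

105 × 148 mm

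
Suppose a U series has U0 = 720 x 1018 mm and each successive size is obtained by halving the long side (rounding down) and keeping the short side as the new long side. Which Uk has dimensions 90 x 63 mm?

U0: 720 × 1018 mm
U1: 509 × 720 mm
U2: 360 × 509 mm
U3: 254 × 360 mm
U4: 180 × 254 mm
U5: 127 × 180 mm
U6: 90 × 127 mm
U7: 63 × 90 mm
U8: 45 × 63 mm
→ matches U7.

U7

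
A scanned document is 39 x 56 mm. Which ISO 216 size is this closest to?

Aspect ratio 56/39 ≈ 1.436 (ISO target is √2 ≈ 1.414).
In the C-series (envelope sizes, between A and B): C9 = 40 × 57 mm.
Off by 2 mm total — nearest standard size.

C9 (40 × 57 mm)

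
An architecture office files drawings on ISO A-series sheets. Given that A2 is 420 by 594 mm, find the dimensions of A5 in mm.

A3: ⌊594/2⌋ × 420 = 297 × 420 mm
A4: ⌊420/2⌋ × 297 = 210 × 297 mm
A5: ⌊297/2⌋ × 210 = 148 × 210 mm

148 × 210 mm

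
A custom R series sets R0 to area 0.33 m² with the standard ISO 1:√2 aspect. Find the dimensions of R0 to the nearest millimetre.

483 × 683 mm

Let the short side be w mm. Then w · w√2 = 0.33 m² = 330,000 mm².
w² = 330,000/√2, so w ≈ 483.1 mm; long side = w√2 ≈ 683.1 mm.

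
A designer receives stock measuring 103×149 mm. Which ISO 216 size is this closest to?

A6 (105 × 148 mm)

Aspect ratio 149/103 ≈ 1.447 (ISO target is √2 ≈ 1.414).
In the A-series (A0 area = 1 m²): A6 = 105 × 148 mm.
Off by 3 mm total — nearest standard size.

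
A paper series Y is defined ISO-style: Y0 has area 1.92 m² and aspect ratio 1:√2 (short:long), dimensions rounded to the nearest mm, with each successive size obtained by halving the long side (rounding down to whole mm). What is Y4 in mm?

Let Y0's short side be w mm. w · w√2 = 1.92 m² = 1,920,000 mm², so w ≈ 1165.2 mm and w√2 ≈ 1647.8 mm → Y0 = 1165 × 1648 mm.
Y1: ⌊1648/2⌋ × 1165 = 824 × 1165 mm
Y2: ⌊1165/2⌋ × 824 = 582 × 824 mm
Y3: ⌊824/2⌋ × 582 = 412 × 582 mm
Y4: ⌊582/2⌋ × 412 = 291 × 412 mm

291 × 412 mm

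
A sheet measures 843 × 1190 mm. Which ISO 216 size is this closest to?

A0 (841 × 1189 mm)

Aspect ratio 1190/843 ≈ 1.412 — close to the ISO √2 ≈ 1.414.
In the A-series (A0 area = 1 m²): A0 = 841 × 1189 mm.
Off by 3 mm total — nearest standard size.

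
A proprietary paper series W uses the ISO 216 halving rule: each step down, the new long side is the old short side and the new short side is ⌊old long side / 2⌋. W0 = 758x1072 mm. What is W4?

189 × 268 mm

W1: ⌊1072/2⌋ × 758 = 536 × 758 mm
W2: ⌊758/2⌋ × 536 = 379 × 536 mm
W3: ⌊536/2⌋ × 379 = 268 × 379 mm
W4: ⌊379/2⌋ × 268 = 189 × 268 mm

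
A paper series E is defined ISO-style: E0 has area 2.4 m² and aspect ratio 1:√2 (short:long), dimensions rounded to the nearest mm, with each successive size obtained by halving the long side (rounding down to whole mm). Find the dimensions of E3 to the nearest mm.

Let E0's short side be w mm. w · w√2 = 2.4 m² = 2,400,000 mm², so w ≈ 1302.7 mm and w√2 ≈ 1842.3 mm → E0 = 1303 × 1842 mm.
E1: ⌊1842/2⌋ × 1303 = 921 × 1303 mm
E2: ⌊1303/2⌋ × 921 = 651 × 921 mm
E3: ⌊921/2⌋ × 651 = 460 × 651 mm

460 × 651 mm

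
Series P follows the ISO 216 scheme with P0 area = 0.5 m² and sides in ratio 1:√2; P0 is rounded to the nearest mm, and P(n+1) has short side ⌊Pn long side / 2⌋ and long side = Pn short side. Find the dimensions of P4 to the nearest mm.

148 × 210 mm

Let P0's short side be w mm. w · w√2 = 0.5 m² = 500,000 mm², so w ≈ 594.6 mm and w√2 ≈ 840.9 mm → P0 = 595 × 841 mm.
P1: ⌊841/2⌋ × 595 = 420 × 595 mm
P2: ⌊595/2⌋ × 420 = 297 × 420 mm
P3: ⌊420/2⌋ × 297 = 210 × 297 mm
P4: ⌊297/2⌋ × 210 = 148 × 210 mm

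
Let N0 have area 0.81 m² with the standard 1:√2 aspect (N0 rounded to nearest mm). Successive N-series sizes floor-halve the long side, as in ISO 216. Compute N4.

Let N0's short side be w mm. w · w√2 = 0.81 m² = 810,000 mm², so w ≈ 756.8 mm and w√2 ≈ 1070.3 mm → N0 = 757 × 1070 mm.
N1: ⌊1070/2⌋ × 757 = 535 × 757 mm
N2: ⌊757/2⌋ × 535 = 378 × 535 mm
N3: ⌊535/2⌋ × 378 = 267 × 378 mm
N4: ⌊378/2⌋ × 267 = 189 × 267 mm

189 × 267 mm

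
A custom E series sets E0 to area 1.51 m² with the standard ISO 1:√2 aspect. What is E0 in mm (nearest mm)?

1033 × 1461 mm

Let the short side be w mm. Then w · w√2 = 1.51 m² = 1,510,000 mm².
w² = 1,510,000/√2, so w ≈ 1033.3 mm; long side = w√2 ≈ 1461.3 mm.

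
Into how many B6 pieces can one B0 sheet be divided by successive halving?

64

Each ISO step halves the sheet: 1 × B0 → 2 × B1 → 4 × B2 → 8 × B3 → …
From B0 to B6 is 6 halving steps: 2^6 = 64.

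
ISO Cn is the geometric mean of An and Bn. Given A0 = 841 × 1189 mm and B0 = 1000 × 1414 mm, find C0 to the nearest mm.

Short side: √(841 · 1000) = √841000 ≈ 917.1 → 917 mm
Long side: √(1189 · 1414) = √1681246 ≈ 1296.6 → 1297 mm

917 × 1297 mm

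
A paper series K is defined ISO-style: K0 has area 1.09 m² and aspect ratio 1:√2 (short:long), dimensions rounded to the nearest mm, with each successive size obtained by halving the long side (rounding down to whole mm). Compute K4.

Let K0's short side be w mm. w · w√2 = 1.09 m² = 1,090,000 mm², so w ≈ 877.9 mm and w√2 ≈ 1241.6 mm → K0 = 878 × 1242 mm.
K1: ⌊1242/2⌋ × 878 = 621 × 878 mm
K2: ⌊878/2⌋ × 621 = 439 × 621 mm
K3: ⌊621/2⌋ × 439 = 310 × 439 mm
K4: ⌊439/2⌋ × 310 = 219 × 310 mm

219 × 310 mm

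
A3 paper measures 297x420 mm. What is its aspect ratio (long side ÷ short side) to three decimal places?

1.414

420 / 297 = 1.414
Matches √2 ≈ 1.414 — the ISO 216 defining ratio.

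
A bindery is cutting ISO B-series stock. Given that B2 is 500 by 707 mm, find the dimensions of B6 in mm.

125 × 176 mm

B3: ⌊707/2⌋ × 500 = 353 × 500 mm
B4: ⌊500/2⌋ × 353 = 250 × 353 mm
B5: ⌊353/2⌋ × 250 = 176 × 250 mm
B6: ⌊250/2⌋ × 176 = 125 × 176 mm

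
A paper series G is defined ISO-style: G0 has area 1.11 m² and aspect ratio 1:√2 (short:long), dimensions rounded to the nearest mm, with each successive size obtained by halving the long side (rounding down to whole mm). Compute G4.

221 × 313 mm

Let G0's short side be w mm. w · w√2 = 1.11 m² = 1,110,000 mm², so w ≈ 885.9 mm and w√2 ≈ 1252.9 mm → G0 = 886 × 1253 mm.
G1: ⌊1253/2⌋ × 886 = 626 × 886 mm
G2: ⌊886/2⌋ × 626 = 443 × 626 mm
G3: ⌊626/2⌋ × 443 = 313 × 443 mm
G4: ⌊443/2⌋ × 313 = 221 × 313 mm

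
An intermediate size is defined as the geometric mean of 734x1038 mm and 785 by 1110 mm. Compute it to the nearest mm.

Short side: √(734 · 785) = √576190 ≈ 759.1 → 759 mm
Long side: √(1038 · 1110) = √1152180 ≈ 1073.4 → 1073 mm

759 × 1073 mm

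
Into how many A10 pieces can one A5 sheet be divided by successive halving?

32

Each ISO step halves the sheet: 1 × A5 → 2 × A6 → 4 × A7 → 8 × A8 → …
From A5 to A10 is 5 halving steps: 2^5 = 32.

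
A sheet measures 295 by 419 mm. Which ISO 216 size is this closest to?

A3 (297 × 420 mm)

Aspect ratio 419/295 ≈ 1.420 — close to the ISO √2 ≈ 1.414.
In the A-series (A0 area = 1 m²): A3 = 297 × 420 mm.
Off by 3 mm total — nearest standard size.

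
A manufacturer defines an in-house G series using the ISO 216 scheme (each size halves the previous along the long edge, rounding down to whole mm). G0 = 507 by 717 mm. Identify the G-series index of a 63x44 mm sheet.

G7

G0: 507 × 717 mm
G1: 358 × 507 mm
G2: 253 × 358 mm
G3: 179 × 253 mm
G4: 126 × 179 mm
G5: 89 × 126 mm
G6: 63 × 89 mm
G7: 44 × 63 mm
G8: 31 × 44 mm
→ matches G7.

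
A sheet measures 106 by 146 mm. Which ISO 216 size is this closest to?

A6 (105 × 148 mm)

Aspect ratio 146/106 ≈ 1.377 (ISO target is √2 ≈ 1.414).
In the A-series (A0 area = 1 m²): A6 = 105 × 148 mm.
Off by 3 mm total — nearest standard size.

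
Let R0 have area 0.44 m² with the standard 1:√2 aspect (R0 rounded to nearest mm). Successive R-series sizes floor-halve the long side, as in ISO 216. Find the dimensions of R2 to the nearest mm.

Let R0's short side be w mm. w · w√2 = 0.44 m² = 440,000 mm², so w ≈ 557.8 mm and w√2 ≈ 788.8 mm → R0 = 558 × 789 mm.
R1: ⌊789/2⌋ × 558 = 394 × 558 mm
R2: ⌊558/2⌋ × 394 = 279 × 394 mm

279 × 394 mm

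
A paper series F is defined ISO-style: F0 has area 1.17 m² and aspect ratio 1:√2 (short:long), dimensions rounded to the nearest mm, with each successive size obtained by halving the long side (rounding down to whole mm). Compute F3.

321 × 455 mm

Let F0's short side be w mm. w · w√2 = 1.17 m² = 1,170,000 mm², so w ≈ 909.6 mm and w√2 ≈ 1286.3 mm → F0 = 910 × 1286 mm.
F1: ⌊1286/2⌋ × 910 = 643 × 910 mm
F2: ⌊910/2⌋ × 643 = 455 × 643 mm
F3: ⌊643/2⌋ × 455 = 321 × 455 mm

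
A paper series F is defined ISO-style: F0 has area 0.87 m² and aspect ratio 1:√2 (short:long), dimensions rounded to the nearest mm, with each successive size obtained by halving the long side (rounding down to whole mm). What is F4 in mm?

196 × 277 mm

Let F0's short side be w mm. w · w√2 = 0.87 m² = 870,000 mm², so w ≈ 784.3 mm and w√2 ≈ 1109.2 mm → F0 = 784 × 1109 mm.
F1: ⌊1109/2⌋ × 784 = 554 × 784 mm
F2: ⌊784/2⌋ × 554 = 392 × 554 mm
F3: ⌊554/2⌋ × 392 = 277 × 392 mm
F4: ⌊392/2⌋ × 277 = 196 × 277 mm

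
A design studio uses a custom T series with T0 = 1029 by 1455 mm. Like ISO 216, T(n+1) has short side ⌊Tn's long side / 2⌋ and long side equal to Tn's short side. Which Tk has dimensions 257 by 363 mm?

T0: 1029 × 1455 mm
T1: 727 × 1029 mm
T2: 514 × 727 mm
T3: 363 × 514 mm
T4: 257 × 363 mm
T5: 181 × 257 mm
→ matches T4.

T4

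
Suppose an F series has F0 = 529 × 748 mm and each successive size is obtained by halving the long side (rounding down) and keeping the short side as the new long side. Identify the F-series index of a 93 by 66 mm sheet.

F0: 529 × 748 mm
F1: 374 × 529 mm
F2: 264 × 374 mm
F3: 187 × 264 mm
F4: 132 × 187 mm
F5: 93 × 132 mm
F6: 66 × 93 mm
F7: 46 × 66 mm
→ matches F6.

F6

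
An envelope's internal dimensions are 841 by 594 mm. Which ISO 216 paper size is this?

A1 (594 × 841 mm)

Aspect ratio 841/594 ≈ 1.416 — close to the ISO √2 ≈ 1.414.
In the A-series (A0 area = 1 m²): A1 = 594 × 841 mm.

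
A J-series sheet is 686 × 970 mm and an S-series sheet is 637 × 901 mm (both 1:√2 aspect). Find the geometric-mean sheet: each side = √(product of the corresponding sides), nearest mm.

Short side: √(686 · 637) = √436982 ≈ 661.0 → 661 mm
Long side: √(970 · 901) = √873970 ≈ 934.9 → 935 mm

661 × 935 mm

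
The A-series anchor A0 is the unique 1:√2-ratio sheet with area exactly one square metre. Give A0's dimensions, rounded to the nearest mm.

841 × 1189 mm

Let the short side be w mm. Then the long side is w√2 and w · w√2 = 10⁶ mm².
w² = 10⁶/√2, so w = 1000 / 2^(1/4) ≈ 840.9 mm; long side = 1000 · 2^(1/4) ≈ 1189.2 mm.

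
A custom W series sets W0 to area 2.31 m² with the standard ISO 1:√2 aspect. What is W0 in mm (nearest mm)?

Let the short side be w mm. Then w · w√2 = 2.31 m² = 2,310,000 mm².
w² = 2,310,000/√2, so w ≈ 1278.1 mm; long side = w√2 ≈ 1807.4 mm.

1278 × 1807 mm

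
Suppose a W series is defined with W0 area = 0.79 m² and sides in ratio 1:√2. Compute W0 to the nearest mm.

747 × 1057 mm

Let the short side be w mm. Then w · w√2 = 0.79 m² = 790,000 mm².
w² = 790,000/√2, so w ≈ 747.4 mm; long side = w√2 ≈ 1057.0 mm.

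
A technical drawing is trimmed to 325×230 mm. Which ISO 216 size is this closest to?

C4 (229 × 324 mm)

Aspect ratio 325/230 ≈ 1.413 — close to the ISO √2 ≈ 1.414.
In the C-series (envelope sizes, between A and B): C4 = 229 × 324 mm.
Off by 2 mm total — nearest standard size.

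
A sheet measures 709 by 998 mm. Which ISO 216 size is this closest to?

Aspect ratio 998/709 ≈ 1.408 — close to the ISO √2 ≈ 1.414.
In the B-series (B0 = 1000 × 1414 mm): B1 = 707 × 1000 mm.
Off by 4 mm total — nearest standard size.

B1 (707 × 1000 mm)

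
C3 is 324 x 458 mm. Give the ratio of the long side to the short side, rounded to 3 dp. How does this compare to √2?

458 / 324 = 1.414
Matches √2 ≈ 1.414 — the ISO 216 defining ratio.

1.414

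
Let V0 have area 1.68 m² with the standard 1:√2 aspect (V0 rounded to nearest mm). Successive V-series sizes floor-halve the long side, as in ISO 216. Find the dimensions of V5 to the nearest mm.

Let V0's short side be w mm. w · w√2 = 1.68 m² = 1,680,000 mm², so w ≈ 1089.9 mm and w√2 ≈ 1541.4 mm → V0 = 1090 × 1541 mm.
V1: ⌊1541/2⌋ × 1090 = 770 × 1090 mm
V2: ⌊1090/2⌋ × 770 = 545 × 770 mm
V3: ⌊770/2⌋ × 545 = 385 × 545 mm
V4: ⌊545/2⌋ × 385 = 272 × 385 mm
V5: ⌊385/2⌋ × 272 = 192 × 272 mm

192 × 272 mm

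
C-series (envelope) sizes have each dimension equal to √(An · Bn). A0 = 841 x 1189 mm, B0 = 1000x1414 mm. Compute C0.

Short side: √(841 · 1000) = √841000 ≈ 917.1 → 917 mm
Long side: √(1189 · 1414) = √1681246 ≈ 1296.6 → 1297 mm

917 × 1297 mm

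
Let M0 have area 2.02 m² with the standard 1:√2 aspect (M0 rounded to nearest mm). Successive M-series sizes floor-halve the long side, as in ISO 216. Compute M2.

Let M0's short side be w mm. w · w√2 = 2.02 m² = 2,020,000 mm², so w ≈ 1195.1 mm and w√2 ≈ 1690.2 mm → M0 = 1195 × 1690 mm.
M1: ⌊1690/2⌋ × 1195 = 845 × 1195 mm
M2: ⌊1195/2⌋ × 845 = 597 × 845 mm

597 × 845 mm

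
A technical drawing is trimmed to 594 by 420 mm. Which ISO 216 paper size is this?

A2 (420 × 594 mm)

Aspect ratio 594/420 ≈ 1.414 — close to the ISO √2 ≈ 1.414.
In the A-series (A0 area = 1 m²): A2 = 420 × 594 mm.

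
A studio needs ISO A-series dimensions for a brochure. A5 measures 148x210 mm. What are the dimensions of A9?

37 × 52 mm

A6: ⌊210/2⌋ × 148 = 105 × 148 mm
A7: ⌊148/2⌋ × 105 = 74 × 105 mm
A8: ⌊105/2⌋ × 74 = 52 × 74 mm
A9: ⌊74/2⌋ × 52 = 37 × 52 mm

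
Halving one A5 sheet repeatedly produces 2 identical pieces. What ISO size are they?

2 = 2^1, so 1 halving step.
A5 → A6 → … → A6 after 1 step.

A6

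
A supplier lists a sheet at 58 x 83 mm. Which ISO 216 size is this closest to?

Aspect ratio 83/58 ≈ 1.431 (ISO target is √2 ≈ 1.414).
In the C-series (envelope sizes, between A and B): C8 = 57 × 81 mm.
Off by 3 mm total — nearest standard size.

C8 (57 × 81 mm)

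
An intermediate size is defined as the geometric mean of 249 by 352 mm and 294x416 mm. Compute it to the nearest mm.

Short side: √(249 · 294) = √73206 ≈ 270.6 → 271 mm
Long side: √(352 · 416) = √146432 ≈ 382.7 → 383 mm

271 × 383 mm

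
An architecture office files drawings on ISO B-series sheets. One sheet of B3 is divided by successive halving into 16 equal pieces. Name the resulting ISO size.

16 = 2^4, so 4 halving steps.
B3 → B4 → … → B7 after 4 steps.

B7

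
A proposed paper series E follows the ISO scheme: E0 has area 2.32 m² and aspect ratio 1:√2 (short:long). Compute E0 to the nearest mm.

1281 × 1811 mm

Let the short side be w mm. Then w · w√2 = 2.32 m² = 2,320,000 mm².
w² = 2,320,000/√2, so w ≈ 1280.8 mm; long side = w√2 ≈ 1811.3 mm.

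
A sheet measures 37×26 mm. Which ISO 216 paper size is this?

Aspect ratio 37/26 ≈ 1.423 — close to the ISO √2 ≈ 1.414.
In the A-series (A0 area = 1 m²): A10 = 26 × 37 mm.

A10 (26 × 37 mm)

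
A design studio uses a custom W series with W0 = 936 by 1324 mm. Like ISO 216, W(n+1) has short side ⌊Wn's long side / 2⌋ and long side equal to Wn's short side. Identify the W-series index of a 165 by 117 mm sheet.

W6

W0: 936 × 1324 mm
W1: 662 × 936 mm
W2: 468 × 662 mm
W3: 331 × 468 mm
W4: 234 × 331 mm
W5: 165 × 234 mm
W6: 117 × 165 mm
W7: 82 × 117 mm
→ matches W6.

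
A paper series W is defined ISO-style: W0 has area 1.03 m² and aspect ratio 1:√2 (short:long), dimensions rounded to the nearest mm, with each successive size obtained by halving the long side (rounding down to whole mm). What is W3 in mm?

301 × 426 mm

Let W0's short side be w mm. w · w√2 = 1.03 m² = 1,030,000 mm², so w ≈ 853.4 mm and w√2 ≈ 1206.9 mm → W0 = 853 × 1207 mm.
W1: ⌊1207/2⌋ × 853 = 603 × 853 mm
W2: ⌊853/2⌋ × 603 = 426 × 603 mm
W3: ⌊603/2⌋ × 426 = 301 × 426 mm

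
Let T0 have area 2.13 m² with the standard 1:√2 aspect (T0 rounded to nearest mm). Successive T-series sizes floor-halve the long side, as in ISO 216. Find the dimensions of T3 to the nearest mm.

434 × 613 mm

Let T0's short side be w mm. w · w√2 = 2.13 m² = 2,130,000 mm², so w ≈ 1227.2 mm and w√2 ≈ 1735.6 mm → T0 = 1227 × 1736 mm.
T1: ⌊1736/2⌋ × 1227 = 868 × 1227 mm
T2: ⌊1227/2⌋ × 868 = 613 × 868 mm
T3: ⌊868/2⌋ × 613 = 434 × 613 mm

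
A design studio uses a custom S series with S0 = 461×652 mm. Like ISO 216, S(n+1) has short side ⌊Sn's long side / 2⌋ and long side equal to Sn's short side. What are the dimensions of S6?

57 × 81 mm

S1: ⌊652/2⌋ × 461 = 326 × 461 mm
S2: ⌊461/2⌋ × 326 = 230 × 326 mm
S3: ⌊326/2⌋ × 230 = 163 × 230 mm
S4: ⌊230/2⌋ × 163 = 115 × 163 mm
S5: ⌊163/2⌋ × 115 = 81 × 115 mm
S6: ⌊115/2⌋ × 81 = 57 × 81 mm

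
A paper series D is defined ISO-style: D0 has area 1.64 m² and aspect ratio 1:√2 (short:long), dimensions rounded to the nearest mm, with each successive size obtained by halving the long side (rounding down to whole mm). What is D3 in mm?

Let D0's short side be w mm. w · w√2 = 1.64 m² = 1,640,000 mm², so w ≈ 1076.9 mm and w√2 ≈ 1522.9 mm → D0 = 1077 × 1523 mm.
D1: ⌊1523/2⌋ × 1077 = 761 × 1077 mm
D2: ⌊1077/2⌋ × 761 = 538 × 761 mm
D3: ⌊761/2⌋ × 538 = 380 × 538 mm

380 × 538 mm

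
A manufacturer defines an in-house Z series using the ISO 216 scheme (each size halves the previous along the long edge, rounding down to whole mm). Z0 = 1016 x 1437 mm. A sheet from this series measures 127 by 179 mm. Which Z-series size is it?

Z0: 1016 × 1437 mm
Z1: 718 × 1016 mm
Z2: 508 × 718 mm
Z3: 359 × 508 mm
Z4: 254 × 359 mm
Z5: 179 × 254 mm
Z6: 127 × 179 mm
Z7: 89 × 127 mm
→ matches Z6.

Z6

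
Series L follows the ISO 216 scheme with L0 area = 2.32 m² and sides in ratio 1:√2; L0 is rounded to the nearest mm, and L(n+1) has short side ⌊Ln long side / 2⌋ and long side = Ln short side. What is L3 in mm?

Let L0's short side be w mm. w · w√2 = 2.32 m² = 2,320,000 mm², so w ≈ 1280.8 mm and w√2 ≈ 1811.3 mm → L0 = 1281 × 1811 mm.
L1: ⌊1811/2⌋ × 1281 = 905 × 1281 mm
L2: ⌊1281/2⌋ × 905 = 640 × 905 mm
L3: ⌊905/2⌋ × 640 = 452 × 640 mm

452 × 640 mm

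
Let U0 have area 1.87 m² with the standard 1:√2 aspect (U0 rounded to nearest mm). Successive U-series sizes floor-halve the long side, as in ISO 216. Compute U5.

Let U0's short side be w mm. w · w√2 = 1.87 m² = 1,870,000 mm², so w ≈ 1149.9 mm and w√2 ≈ 1626.2 mm → U0 = 1150 × 1626 mm.
U1: ⌊1626/2⌋ × 1150 = 813 × 1150 mm
U2: ⌊1150/2⌋ × 813 = 575 × 813 mm
U3: ⌊813/2⌋ × 575 = 406 × 575 mm
U4: ⌊575/2⌋ × 406 = 287 × 406 mm
U5: ⌊406/2⌋ × 287 = 203 × 287 mm

203 × 287 mm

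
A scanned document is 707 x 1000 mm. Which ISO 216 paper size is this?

Aspect ratio 1000/707 ≈ 1.414 — close to the ISO √2 ≈ 1.414.
In the B-series (B0 = 1000 × 1414 mm): B1 = 707 × 1000 mm.

B1 (707 × 1000 mm)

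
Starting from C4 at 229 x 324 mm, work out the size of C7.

81 × 114 mm

C5: ⌊324/2⌋ × 229 = 162 × 229 mm
C6: ⌊229/2⌋ × 162 = 114 × 162 mm
C7: ⌊162/2⌋ × 114 = 81 × 114 mm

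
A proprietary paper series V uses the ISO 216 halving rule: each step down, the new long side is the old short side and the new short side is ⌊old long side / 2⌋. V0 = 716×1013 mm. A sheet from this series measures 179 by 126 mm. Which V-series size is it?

V5

V0: 716 × 1013 mm
V1: 506 × 716 mm
V2: 358 × 506 mm
V3: 253 × 358 mm
V4: 179 × 253 mm
V5: 126 × 179 mm
V6: 89 × 126 mm
→ matches V5.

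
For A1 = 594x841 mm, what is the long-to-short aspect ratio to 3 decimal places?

1.416

841 / 594 = 1.416
ISO 216 targets √2 ≈ 1.414; the +0.002 deviation is from mm rounding.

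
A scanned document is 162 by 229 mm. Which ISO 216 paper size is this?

Aspect ratio 229/162 ≈ 1.414 — close to the ISO √2 ≈ 1.414.
In the C-series (envelope sizes, between A and B): C5 = 162 × 229 mm.

C5 (162 × 229 mm)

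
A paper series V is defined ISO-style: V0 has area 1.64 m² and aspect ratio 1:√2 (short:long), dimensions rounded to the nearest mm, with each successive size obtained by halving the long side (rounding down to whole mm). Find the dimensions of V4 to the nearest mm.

Let V0's short side be w mm. w · w√2 = 1.64 m² = 1,640,000 mm², so w ≈ 1076.9 mm and w√2 ≈ 1522.9 mm → V0 = 1077 × 1523 mm.
V1: ⌊1523/2⌋ × 1077 = 761 × 1077 mm
V2: ⌊1077/2⌋ × 761 = 538 × 761 mm
V3: ⌊761/2⌋ × 538 = 380 × 538 mm
V4: ⌊538/2⌋ × 380 = 269 × 380 mm

269 × 380 mm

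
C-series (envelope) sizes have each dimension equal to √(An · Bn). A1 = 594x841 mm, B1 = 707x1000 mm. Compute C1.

Short side: √(594 · 707) = √419958 ≈ 648.0 → 648 mm
Long side: √(841 · 1000) = √841000 ≈ 917.1 → 917 mm

648 × 917 mm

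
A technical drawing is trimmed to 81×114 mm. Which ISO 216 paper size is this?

C7 (81 × 114 mm)

Aspect ratio 114/81 ≈ 1.407 — close to the ISO √2 ≈ 1.414.
In the C-series (envelope sizes, between A and B): C7 = 81 × 114 mm.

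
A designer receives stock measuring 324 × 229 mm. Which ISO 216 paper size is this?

Aspect ratio 324/229 ≈ 1.415 — close to the ISO √2 ≈ 1.414.
In the C-series (envelope sizes, between A and B): C4 = 229 × 324 mm.

C4 (229 × 324 mm)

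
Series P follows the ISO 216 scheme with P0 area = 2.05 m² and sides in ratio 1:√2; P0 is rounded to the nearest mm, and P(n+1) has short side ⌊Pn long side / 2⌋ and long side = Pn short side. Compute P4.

Let P0's short side be w mm. w · w√2 = 2.05 m² = 2,050,000 mm², so w ≈ 1204.0 mm and w√2 ≈ 1702.7 mm → P0 = 1204 × 1703 mm.
P1: ⌊1703/2⌋ × 1204 = 851 × 1204 mm
P2: ⌊1204/2⌋ × 851 = 602 × 851 mm
P3: ⌊851/2⌋ × 602 = 425 × 602 mm
P4: ⌊602/2⌋ × 425 = 301 × 425 mm

301 × 425 mm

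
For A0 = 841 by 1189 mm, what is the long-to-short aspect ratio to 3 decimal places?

1189 / 841 = 1.414
Matches √2 ≈ 1.414 — the ISO 216 defining ratio.

1.414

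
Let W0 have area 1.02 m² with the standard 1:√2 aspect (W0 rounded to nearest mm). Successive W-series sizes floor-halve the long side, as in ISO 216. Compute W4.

212 × 300 mm

Let W0's short side be w mm. w · w√2 = 1.02 m² = 1,020,000 mm², so w ≈ 849.3 mm and w√2 ≈ 1201.0 mm → W0 = 849 × 1201 mm.
W1: ⌊1201/2⌋ × 849 = 600 × 849 mm
W2: ⌊849/2⌋ × 600 = 424 × 600 mm
W3: ⌊600/2⌋ × 424 = 300 × 424 mm
W4: ⌊424/2⌋ × 300 = 212 × 300 mm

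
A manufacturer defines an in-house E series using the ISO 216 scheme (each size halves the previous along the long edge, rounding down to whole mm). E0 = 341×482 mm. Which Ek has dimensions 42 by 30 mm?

E0: 341 × 482 mm
E1: 241 × 341 mm
E2: 170 × 241 mm
E3: 120 × 170 mm
E4: 85 × 120 mm
E5: 60 × 85 mm
E6: 42 × 60 mm
E7: 30 × 42 mm
E8: 21 × 30 mm
→ matches E7.

E7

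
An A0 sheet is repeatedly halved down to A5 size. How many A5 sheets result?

32

A0 = 841 × 1189 mm; A5 = 148 × 210 mm.
Each halving step doubles the count; 5 steps from A0 to A5.
2^5 = 32.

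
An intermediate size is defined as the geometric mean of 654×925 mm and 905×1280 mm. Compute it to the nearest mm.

Short side: √(654 · 905) = √591870 ≈ 769.3 → 769 mm
Long side: √(925 · 1280) = √1184000 ≈ 1088.1 → 1088 mm

769 × 1088 mm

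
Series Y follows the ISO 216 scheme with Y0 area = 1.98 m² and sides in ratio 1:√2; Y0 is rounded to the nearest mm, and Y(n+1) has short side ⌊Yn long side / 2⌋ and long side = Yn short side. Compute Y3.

Let Y0's short side be w mm. w · w√2 = 1.98 m² = 1,980,000 mm², so w ≈ 1183.2 mm and w√2 ≈ 1673.4 mm → Y0 = 1183 × 1673 mm.
Y1: ⌊1673/2⌋ × 1183 = 836 × 1183 mm
Y2: ⌊1183/2⌋ × 836 = 591 × 836 mm
Y3: ⌊836/2⌋ × 591 = 418 × 591 mm

418 × 591 mm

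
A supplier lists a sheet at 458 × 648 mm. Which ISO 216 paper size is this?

Aspect ratio 648/458 ≈ 1.415 — close to the ISO √2 ≈ 1.414.
In the C-series (envelope sizes, between A and B): C2 = 458 × 648 mm.

C2 (458 × 648 mm)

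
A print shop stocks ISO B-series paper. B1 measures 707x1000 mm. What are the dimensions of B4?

250 × 353 mm

B2: ⌊1000/2⌋ × 707 = 500 × 707 mm
B3: ⌊707/2⌋ × 500 = 353 × 500 mm
B4: ⌊500/2⌋ × 353 = 250 × 353 mm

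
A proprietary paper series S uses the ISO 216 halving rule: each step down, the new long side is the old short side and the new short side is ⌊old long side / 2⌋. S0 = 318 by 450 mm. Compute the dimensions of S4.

S1: ⌊450/2⌋ × 318 = 225 × 318 mm
S2: ⌊318/2⌋ × 225 = 159 × 225 mm
S3: ⌊225/2⌋ × 159 = 112 × 159 mm
S4: ⌊159/2⌋ × 112 = 79 × 112 mm

79 × 112 mm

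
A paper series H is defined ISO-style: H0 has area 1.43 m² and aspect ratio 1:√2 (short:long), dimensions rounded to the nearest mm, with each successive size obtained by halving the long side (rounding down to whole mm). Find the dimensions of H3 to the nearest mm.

355 × 503 mm

Let H0's short side be w mm. w · w√2 = 1.43 m² = 1,430,000 mm², so w ≈ 1005.6 mm and w√2 ≈ 1422.1 mm → H0 = 1006 × 1422 mm.
H1: ⌊1422/2⌋ × 1006 = 711 × 1006 mm
H2: ⌊1006/2⌋ × 711 = 503 × 711 mm
H3: ⌊711/2⌋ × 503 = 355 × 503 mm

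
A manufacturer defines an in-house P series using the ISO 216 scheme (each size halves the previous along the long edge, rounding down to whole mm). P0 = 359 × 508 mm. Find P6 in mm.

P1: ⌊508/2⌋ × 359 = 254 × 359 mm
P2: ⌊359/2⌋ × 254 = 179 × 254 mm
P3: ⌊254/2⌋ × 179 = 127 × 179 mm
P4: ⌊179/2⌋ × 127 = 89 × 127 mm
P5: ⌊127/2⌋ × 89 = 63 × 89 mm
P6: ⌊89/2⌋ × 63 = 44 × 63 mm

44 × 63 mm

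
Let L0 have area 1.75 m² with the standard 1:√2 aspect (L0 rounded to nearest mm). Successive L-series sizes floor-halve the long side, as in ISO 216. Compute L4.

278 × 393 mm

Let L0's short side be w mm. w · w√2 = 1.75 m² = 1,750,000 mm², so w ≈ 1112.4 mm and w√2 ≈ 1573.2 mm → L0 = 1112 × 1573 mm.
L1: ⌊1573/2⌋ × 1112 = 786 × 1112 mm
L2: ⌊1112/2⌋ × 786 = 556 × 786 mm
L3: ⌊786/2⌋ × 556 = 393 × 556 mm
L4: ⌊556/2⌋ × 393 = 278 × 393 mm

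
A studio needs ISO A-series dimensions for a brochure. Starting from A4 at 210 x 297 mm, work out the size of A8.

52 × 74 mm

A5: ⌊297/2⌋ × 210 = 148 × 210 mm
A6: ⌊210/2⌋ × 148 = 105 × 148 mm
A7: ⌊148/2⌋ × 105 = 74 × 105 mm
A8: ⌊105/2⌋ × 74 = 52 × 74 mm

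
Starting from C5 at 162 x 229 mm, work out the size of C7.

81 × 114 mm

C6: ⌊229/2⌋ × 162 = 114 × 162 mm
C7: ⌊162/2⌋ × 114 = 81 × 114 mm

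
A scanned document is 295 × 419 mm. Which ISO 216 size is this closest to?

A3 (297 × 420 mm)

Aspect ratio 419/295 ≈ 1.420 — close to the ISO √2 ≈ 1.414.
In the A-series (A0 area = 1 m²): A3 = 297 × 420 mm.
Off by 3 mm total — nearest standard size.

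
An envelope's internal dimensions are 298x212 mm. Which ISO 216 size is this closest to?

A4 (210 × 297 mm)

Aspect ratio 298/212 ≈ 1.406 — close to the ISO √2 ≈ 1.414.
In the A-series (A0 area = 1 m²): A4 = 210 × 297 mm.
Off by 3 mm total — nearest standard size.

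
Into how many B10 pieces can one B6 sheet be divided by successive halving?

16

Each ISO step halves the sheet: 1 × B6 → 2 × B7 → 4 × B8 → 8 × B9 → …
From B6 to B10 is 4 halving steps: 2^4 = 16.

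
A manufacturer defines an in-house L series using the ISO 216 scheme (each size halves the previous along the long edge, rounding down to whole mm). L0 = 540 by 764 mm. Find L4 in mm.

135 × 191 mm

L1 = 382 × 540 mm (from L0 by 1 halving).
L2: ⌊540/2⌋ × 382 = 270 × 382 mm
L3: ⌊382/2⌋ × 270 = 191 × 270 mm
L4: ⌊270/2⌋ × 191 = 135 × 191 mm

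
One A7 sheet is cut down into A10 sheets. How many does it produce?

Each ISO step halves the sheet: 1 × A7 → 2 × A8 → 4 × A9 → 8 × A10
From A7 to A10 is 3 halving steps: 2^3 = 8.

8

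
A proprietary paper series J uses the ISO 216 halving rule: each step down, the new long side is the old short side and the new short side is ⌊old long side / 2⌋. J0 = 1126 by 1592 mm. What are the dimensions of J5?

199 × 281 mm

J1: ⌊1592/2⌋ × 1126 = 796 × 1126 mm
J2: ⌊1126/2⌋ × 796 = 563 × 796 mm
J3: ⌊796/2⌋ × 563 = 398 × 563 mm
J4: ⌊563/2⌋ × 398 = 281 × 398 mm
J5: ⌊398/2⌋ × 281 = 199 × 281 mm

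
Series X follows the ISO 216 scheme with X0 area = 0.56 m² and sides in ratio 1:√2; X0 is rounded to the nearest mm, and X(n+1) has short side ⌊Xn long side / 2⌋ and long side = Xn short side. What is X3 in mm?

222 × 314 mm

Let X0's short side be w mm. w · w√2 = 0.56 m² = 560,000 mm², so w ≈ 629.3 mm and w√2 ≈ 889.9 mm → X0 = 629 × 890 mm.
X1: ⌊890/2⌋ × 629 = 445 × 629 mm
X2: ⌊629/2⌋ × 445 = 314 × 445 mm
X3: ⌊445/2⌋ × 314 = 222 × 314 mm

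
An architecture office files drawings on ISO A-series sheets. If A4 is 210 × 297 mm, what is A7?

74 × 105 mm

A5: ⌊297/2⌋ × 210 = 148 × 210 mm
A6: ⌊210/2⌋ × 148 = 105 × 148 mm
A7: ⌊148/2⌋ × 105 = 74 × 105 mm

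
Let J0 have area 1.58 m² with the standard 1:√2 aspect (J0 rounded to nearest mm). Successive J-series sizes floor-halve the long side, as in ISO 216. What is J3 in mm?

Let J0's short side be w mm. w · w√2 = 1.58 m² = 1,580,000 mm², so w ≈ 1057.0 mm and w√2 ≈ 1494.8 mm → J0 = 1057 × 1495 mm.
J1: ⌊1495/2⌋ × 1057 = 747 × 1057 mm
J2: ⌊1057/2⌋ × 747 = 528 × 747 mm
J3: ⌊747/2⌋ × 528 = 373 × 528 mm

373 × 528 mm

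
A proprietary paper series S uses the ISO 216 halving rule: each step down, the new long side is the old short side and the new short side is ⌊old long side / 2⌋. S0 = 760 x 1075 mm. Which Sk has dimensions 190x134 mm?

S0: 760 × 1075 mm
S1: 537 × 760 mm
S2: 380 × 537 mm
S3: 268 × 380 mm
S4: 190 × 268 mm
S5: 134 × 190 mm
S6: 95 × 134 mm
→ matches S5.

S5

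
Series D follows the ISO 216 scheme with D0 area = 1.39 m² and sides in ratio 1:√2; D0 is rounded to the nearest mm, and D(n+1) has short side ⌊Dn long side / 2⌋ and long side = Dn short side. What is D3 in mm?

350 × 495 mm

Let D0's short side be w mm. w · w√2 = 1.39 m² = 1,390,000 mm², so w ≈ 991.4 mm and w√2 ≈ 1402.1 mm → D0 = 991 × 1402 mm.
D1: ⌊1402/2⌋ × 991 = 701 × 991 mm
D2: ⌊991/2⌋ × 701 = 495 × 701 mm
D3: ⌊701/2⌋ × 495 = 350 × 495 mm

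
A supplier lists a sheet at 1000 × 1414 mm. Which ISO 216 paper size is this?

B0 (1000 × 1414 mm)

Aspect ratio 1414/1000 ≈ 1.414 — close to the ISO √2 ≈ 1.414.
In the B-series (B0 = 1000 × 1414 mm): B0 = 1000 × 1414 mm.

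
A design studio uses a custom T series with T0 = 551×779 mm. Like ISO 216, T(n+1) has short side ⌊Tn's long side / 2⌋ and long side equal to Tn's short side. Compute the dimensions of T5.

T1: ⌊779/2⌋ × 551 = 389 × 551 mm
T2: ⌊551/2⌋ × 389 = 275 × 389 mm
T3: ⌊389/2⌋ × 275 = 194 × 275 mm
T4: ⌊275/2⌋ × 194 = 137 × 194 mm
T5: ⌊194/2⌋ × 137 = 97 × 137 mm

97 × 137 mm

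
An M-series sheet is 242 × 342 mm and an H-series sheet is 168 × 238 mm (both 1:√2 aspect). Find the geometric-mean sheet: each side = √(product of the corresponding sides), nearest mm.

Short side: √(242 · 168) = √40656 ≈ 201.6 → 202 mm
Long side: √(342 · 238) = √81396 ≈ 285.3 → 285 mm

202 × 285 mm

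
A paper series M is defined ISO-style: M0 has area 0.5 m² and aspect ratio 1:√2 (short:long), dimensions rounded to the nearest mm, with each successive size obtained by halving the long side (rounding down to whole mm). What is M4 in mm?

148 × 210 mm

Let M0's short side be w mm. w · w√2 = 0.5 m² = 500,000 mm², so w ≈ 594.6 mm and w√2 ≈ 840.9 mm → M0 = 595 × 841 mm.
M1: ⌊841/2⌋ × 595 = 420 × 595 mm
M2: ⌊595/2⌋ × 420 = 297 × 420 mm
M3: ⌊420/2⌋ × 297 = 210 × 297 mm
M4: ⌊297/2⌋ × 210 = 148 × 210 mm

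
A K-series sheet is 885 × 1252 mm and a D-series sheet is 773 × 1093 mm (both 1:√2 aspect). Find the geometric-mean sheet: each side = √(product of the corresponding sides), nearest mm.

Short side: √(885 · 773) = √684105 ≈ 827.1 → 827 mm
Long side: √(1252 · 1093) = √1368436 ≈ 1169.8 → 1170 mm

827 × 1170 mm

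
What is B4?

250 × 353 mm

B0 = 1000 × 1414 mm (B0 has a 1000 mm short side, aspect 1:√2).
B1: ⌊1414/2⌋ × 1000 = 707 × 1000 mm
B2: ⌊1000/2⌋ × 707 = 500 × 707 mm
B3: ⌊707/2⌋ × 500 = 353 × 500 mm
B4: ⌊500/2⌋ × 353 = 250 × 353 mm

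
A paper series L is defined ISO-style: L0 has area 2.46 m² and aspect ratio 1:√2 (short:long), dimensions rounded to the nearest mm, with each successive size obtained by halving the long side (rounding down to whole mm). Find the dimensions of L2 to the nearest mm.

659 × 932 mm

Let L0's short side be w mm. w · w√2 = 2.46 m² = 2,460,000 mm², so w ≈ 1318.9 mm and w√2 ≈ 1865.2 mm → L0 = 1319 × 1865 mm.
L1: ⌊1865/2⌋ × 1319 = 932 × 1319 mm
L2: ⌊1319/2⌋ × 932 = 659 × 932 mm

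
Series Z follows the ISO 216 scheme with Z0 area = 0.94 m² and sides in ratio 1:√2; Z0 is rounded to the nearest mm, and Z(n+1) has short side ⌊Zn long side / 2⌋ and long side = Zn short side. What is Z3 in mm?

Let Z0's short side be w mm. w · w√2 = 0.94 m² = 940,000 mm², so w ≈ 815.3 mm and w√2 ≈ 1153.0 mm → Z0 = 815 × 1153 mm.
Z1: ⌊1153/2⌋ × 815 = 576 × 815 mm
Z2: ⌊815/2⌋ × 576 = 407 × 576 mm
Z3: ⌊576/2⌋ × 407 = 288 × 407 mm

288 × 407 mm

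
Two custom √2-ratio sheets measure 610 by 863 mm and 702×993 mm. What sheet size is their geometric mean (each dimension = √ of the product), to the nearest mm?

654 × 926 mm

Short side: √(610 · 702) = √428220 ≈ 654.4 → 654 mm
Long side: √(863 · 993) = √856959 ≈ 925.7 → 926 mm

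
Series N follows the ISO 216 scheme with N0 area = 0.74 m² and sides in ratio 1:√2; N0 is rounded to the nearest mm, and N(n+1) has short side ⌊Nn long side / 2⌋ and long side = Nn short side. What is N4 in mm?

Let N0's short side be w mm. w · w√2 = 0.74 m² = 740,000 mm², so w ≈ 723.4 mm and w√2 ≈ 1023.0 mm → N0 = 723 × 1023 mm.
N1: ⌊1023/2⌋ × 723 = 511 × 723 mm
N2: ⌊723/2⌋ × 511 = 361 × 511 mm
N3: ⌊511/2⌋ × 361 = 255 × 361 mm
N4: ⌊361/2⌋ × 255 = 180 × 255 mm

180 × 255 mm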